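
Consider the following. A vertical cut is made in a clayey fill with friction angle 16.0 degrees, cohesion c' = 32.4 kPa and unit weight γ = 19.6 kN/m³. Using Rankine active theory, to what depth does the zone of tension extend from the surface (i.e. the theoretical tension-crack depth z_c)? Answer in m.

4.39 m

K_a = tan²(45° − 16.0°/2) = 0.5678; √K_a = 0.7536.
The active pressure is zero where K_a γ z = 2c√K_a, so z_c = 2c/(γ√K_a) = 2×32.4/(19.6×0.7536) = 4.387 m.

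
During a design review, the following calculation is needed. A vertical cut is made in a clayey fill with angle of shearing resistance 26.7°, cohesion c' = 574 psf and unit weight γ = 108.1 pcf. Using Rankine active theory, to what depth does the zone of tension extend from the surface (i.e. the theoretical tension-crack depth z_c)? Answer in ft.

17.2 ft

K_a = tan²(45° − 26.7°/2) = 0.3800; √K_a = 0.6164.
The active pressure is zero where K_a γ z = 2c√K_a, so z_c = 2c/(γ√K_a) = 2×574/(108.1×0.6164) = 17.23 ft.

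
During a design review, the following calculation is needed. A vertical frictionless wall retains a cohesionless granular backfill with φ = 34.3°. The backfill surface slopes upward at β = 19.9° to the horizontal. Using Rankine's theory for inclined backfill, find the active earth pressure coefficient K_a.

0.332

K_a = cos β · (cos β − √(cos²β − cos²φ)) / (cos β + √(cos²β − cos²φ)).
cos β = 0.9403, cos φ = 0.8261, √(cos²β − cos²φ) = 0.4491.
K_a = 0.9403 × (0.9403 − 0.4491)/(0.9403 + 0.4491) = 0.3324.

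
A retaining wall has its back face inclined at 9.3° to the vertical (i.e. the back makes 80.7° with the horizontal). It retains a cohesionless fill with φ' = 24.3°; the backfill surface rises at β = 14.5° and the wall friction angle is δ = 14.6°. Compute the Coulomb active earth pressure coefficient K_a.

K_a = sin²(α+φ) / [sin²α · sin(α−δ) · (1 + √{sin(φ+δ)sin(φ−β) / (sin(α−δ)sin(α+β))})²].
With α = 80.7°, φ = 24.3°, δ = 14.6°, β = 14.5°: K_a = 0.5813.

0.581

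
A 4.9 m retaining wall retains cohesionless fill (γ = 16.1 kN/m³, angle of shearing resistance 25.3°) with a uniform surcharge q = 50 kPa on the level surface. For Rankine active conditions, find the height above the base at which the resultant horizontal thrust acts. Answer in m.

2.09 m

K_a = 0.4012.
Triangular part P₁ = ½K_aγH² = 77.54 at H/3 = 1.633 m; rectangular part P₂ = K_a q H = 98.29 at H/2 = 2.450 m.
ȳ = (P₁·1.633 + P₂·2.450)/(P₁+P₂) = 2.090 m.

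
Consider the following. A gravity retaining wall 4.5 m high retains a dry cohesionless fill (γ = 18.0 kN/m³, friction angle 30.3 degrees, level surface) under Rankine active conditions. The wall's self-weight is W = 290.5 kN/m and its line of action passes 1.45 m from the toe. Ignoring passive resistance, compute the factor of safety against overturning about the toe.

4.68

K_a = tan²(45° − 30.3°/2) = 0.3293.
P_a = ½K_aγH² = 0.5×0.3293×18.0×4.5² = 60.02 kN/m, acting at H/3 = 1.500 m above the base.
Overturning moment M_o = P_a × H/3 = 60.02 × 1.500 = 90.03.
Resisting moment M_r = W × 1.45 = 290.5 × 1.45 = 421.2.
FS_overturning = M_r/M_o = 421.2/90.03 = 4.679.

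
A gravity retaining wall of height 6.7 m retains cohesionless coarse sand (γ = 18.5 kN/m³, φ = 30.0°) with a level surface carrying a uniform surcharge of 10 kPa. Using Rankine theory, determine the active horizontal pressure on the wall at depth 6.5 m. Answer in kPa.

K_a = (1 − sin φ)/(1 + sin φ) = 0.3333.
σ_v = γz + q = 18.5 × 6.5 + 10 = 130.2 kPa.
σ_h = K_a σ_v = 0.3333 × 130.2 = 43.42 kPa.

43.4 kPa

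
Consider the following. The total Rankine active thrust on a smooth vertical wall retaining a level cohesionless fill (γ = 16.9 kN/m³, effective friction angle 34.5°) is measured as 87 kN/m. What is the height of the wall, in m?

6.10 m

K_a = 0.2768. P_a = ½ K_a γ H² ⇒ H = √(2P_a/(K_a γ)).
H = √(2×87/(0.2768×16.9)) = 6.099 m.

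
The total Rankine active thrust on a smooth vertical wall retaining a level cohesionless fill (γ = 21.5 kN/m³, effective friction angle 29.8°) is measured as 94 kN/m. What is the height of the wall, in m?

K_a = 0.3360. P_a = ½ K_a γ H² ⇒ H = √(2P_a/(K_a γ)).
H = √(2×94/(0.3360×21.5)) = 5.101 m.

5.10 m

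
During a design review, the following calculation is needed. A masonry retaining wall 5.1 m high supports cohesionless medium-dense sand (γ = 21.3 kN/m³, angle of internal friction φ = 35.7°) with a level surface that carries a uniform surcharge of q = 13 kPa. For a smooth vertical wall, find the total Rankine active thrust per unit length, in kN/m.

K_a = tan²(45° − φ/2) = 0.2630.
Soil triangle: ½ K_a γ H² = 0.5×0.2630×21.3×5.1² = 72.85 kN/m.
Surcharge rectangle: K_a q H = 0.2630×13×5.1 = 17.44 kN/m.
Total = 72.85 + 17.44 = 90.29 kN/m.

90.3 kN/m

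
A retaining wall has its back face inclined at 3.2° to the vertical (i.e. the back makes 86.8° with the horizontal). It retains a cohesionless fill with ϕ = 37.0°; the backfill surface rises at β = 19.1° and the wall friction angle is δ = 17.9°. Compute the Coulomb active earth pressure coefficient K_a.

K_a = sin²(α+φ) / [sin²α · sin(α−δ) · (1 + √{sin(φ+δ)sin(φ−β) / (sin(α−δ)sin(α+β))})²].
With α = 86.8°, φ = 37.0°, δ = 17.9°, β = 19.1°: K_a = 0.3174.

0.317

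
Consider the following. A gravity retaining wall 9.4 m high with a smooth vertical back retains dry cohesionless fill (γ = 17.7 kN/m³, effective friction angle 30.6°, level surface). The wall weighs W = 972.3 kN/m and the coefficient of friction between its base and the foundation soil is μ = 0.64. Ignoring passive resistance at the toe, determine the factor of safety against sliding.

2.45

K_a = tan²(45° − 30.6°/2) = 0.3253.
P_a = ½K_aγH² = 0.5×0.3253×17.7×9.4² = 254.4 kN/m, acting at H/3 = 3.133 m above the base.
FS_sliding = μW / P_a = 0.64×972.3 / 254.4 = 2.446.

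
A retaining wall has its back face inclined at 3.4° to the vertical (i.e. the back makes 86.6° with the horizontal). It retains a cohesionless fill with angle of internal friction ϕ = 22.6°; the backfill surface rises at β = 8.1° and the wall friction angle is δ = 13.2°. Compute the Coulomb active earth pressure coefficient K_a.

K_a = sin²(α+φ) / [sin²α · sin(α−δ) · (1 + √{sin(φ+δ)sin(φ−β) / (sin(α−δ)sin(α+β))})²].
With α = 86.6°, φ = 22.6°, δ = 13.2°, β = 8.1°: K_a = 0.4823.

0.482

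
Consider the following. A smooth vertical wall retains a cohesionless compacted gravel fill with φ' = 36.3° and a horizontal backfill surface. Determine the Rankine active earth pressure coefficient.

0.256

K_a = (1 − sin φ)/(1 + sin φ) = (1 − sin 36.3°)/(1 + sin 36.3°) = 0.2563.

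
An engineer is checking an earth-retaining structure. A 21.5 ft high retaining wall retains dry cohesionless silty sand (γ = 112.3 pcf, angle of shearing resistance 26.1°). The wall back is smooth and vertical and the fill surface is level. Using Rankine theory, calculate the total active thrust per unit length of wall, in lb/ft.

K_a = tan²(45° − φ/2) = 0.3889.
P_a = ½ K_a γ H² = 0.5 × 0.3889 × 112.3 × 21.5² = 10100 lb/ft.

10100 lb/ft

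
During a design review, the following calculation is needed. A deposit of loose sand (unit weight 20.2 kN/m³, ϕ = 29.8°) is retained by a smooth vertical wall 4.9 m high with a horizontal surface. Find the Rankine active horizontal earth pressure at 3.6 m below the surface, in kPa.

K_a = (1 − sin φ)/(1 + sin φ) = 0.3360.
σ_h = K_a γ z = 0.3360 × 20.2 × 3.6 = 24.44 kPa.

24.4 kPa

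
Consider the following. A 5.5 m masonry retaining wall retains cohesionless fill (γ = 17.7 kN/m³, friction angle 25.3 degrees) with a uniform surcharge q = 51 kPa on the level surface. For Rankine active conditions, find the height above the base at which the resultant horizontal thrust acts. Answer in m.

2.30 m

K_a = 0.4012.
Triangular part P₁ = ½K_aγH² = 107.4 at H/3 = 1.833 m; rectangular part P₂ = K_a q H = 112.5 at H/2 = 2.750 m.
ȳ = (P₁·1.833 + P₂·2.750)/(P₁+P₂) = 2.302 m.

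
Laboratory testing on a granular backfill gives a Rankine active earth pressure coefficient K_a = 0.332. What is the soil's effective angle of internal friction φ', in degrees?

30.1°

K_a = tan²(45° − φ/2) ⇒ 45° − φ/2 = arctan(√0.332) = 29.95°.
φ = 2(45° − 29.95°) = 30.10°.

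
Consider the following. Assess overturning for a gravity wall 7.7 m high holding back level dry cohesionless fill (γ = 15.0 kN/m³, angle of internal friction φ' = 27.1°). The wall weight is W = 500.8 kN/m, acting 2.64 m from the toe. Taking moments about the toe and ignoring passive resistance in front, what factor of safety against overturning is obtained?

3.10

K_a = tan²(45° − 27.1°/2) = 0.3741.
P_a = ½K_aγH² = 0.5×0.3741×15.0×7.7² = 166.3 kN/m, acting at H/3 = 2.567 m above the base.
Overturning moment M_o = P_a × H/3 = 166.3 × 2.567 = 426.9.
Resisting moment M_r = W × 2.64 = 500.8 × 2.64 = 1322.
FS_overturning = M_r/M_o = 1322/426.9 = 3.097.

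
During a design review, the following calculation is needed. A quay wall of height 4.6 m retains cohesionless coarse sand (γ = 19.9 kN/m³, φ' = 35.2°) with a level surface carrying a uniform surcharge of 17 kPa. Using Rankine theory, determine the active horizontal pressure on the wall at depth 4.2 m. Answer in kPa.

K_a = (1 − sin φ)/(1 + sin φ) = 0.2687.
σ_v = γz + q = 19.9 × 4.2 + 17 = 100.6 kPa.
σ_h = K_a σ_v = 0.2687 × 100.6 = 27.02 kPa.

27.0 kPa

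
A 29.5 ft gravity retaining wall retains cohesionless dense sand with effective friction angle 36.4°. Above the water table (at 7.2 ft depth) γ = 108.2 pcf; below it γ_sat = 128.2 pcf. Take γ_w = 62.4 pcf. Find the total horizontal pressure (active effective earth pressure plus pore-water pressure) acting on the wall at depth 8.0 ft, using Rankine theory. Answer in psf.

K_a = (1 − sin φ)/(1 + sin φ) = 0.2552.
γ' = 128.2 − 62.4 = 65.80 pcf.
Effective vertical stress at 8.0 ft: σ'_v = 108.2×7.2 + 65.80×0.800 = 831.7 psf.
σ'_h = K_a σ'_v = 0.2552 × 831.7 = 212.2 psf; u = γ_w × 0.800 = 49.92 psf.
Total σ_h = 212.2 + 49.92 = 262.1 psf.

262 psf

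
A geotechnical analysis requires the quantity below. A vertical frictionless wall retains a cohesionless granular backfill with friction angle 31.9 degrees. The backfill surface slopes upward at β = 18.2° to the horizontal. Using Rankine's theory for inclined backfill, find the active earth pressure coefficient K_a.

0.362

K_a = cos β · (cos β − √(cos²β − cos²φ)) / (cos β + √(cos²β − cos²φ)).
cos β = 0.9500, cos φ = 0.8490, √(cos²β − cos²φ) = 0.4263.
K_a = 0.9500 × (0.9500 − 0.4263)/(0.9500 + 0.4263) = 0.3615.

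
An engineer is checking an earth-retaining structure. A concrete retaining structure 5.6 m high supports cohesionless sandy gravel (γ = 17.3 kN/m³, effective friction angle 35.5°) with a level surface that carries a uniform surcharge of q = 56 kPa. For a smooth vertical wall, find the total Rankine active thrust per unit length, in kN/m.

K_a = tan²(45° − φ/2) = 0.2653.
Soil triangle: ½ K_a γ H² = 0.5×0.2653×17.3×5.6² = 71.96 kN/m.
Surcharge rectangle: K_a q H = 0.2653×56×5.6 = 83.19 kN/m.
Total = 71.96 + 83.19 = 155.1 kN/m.

155 kN/m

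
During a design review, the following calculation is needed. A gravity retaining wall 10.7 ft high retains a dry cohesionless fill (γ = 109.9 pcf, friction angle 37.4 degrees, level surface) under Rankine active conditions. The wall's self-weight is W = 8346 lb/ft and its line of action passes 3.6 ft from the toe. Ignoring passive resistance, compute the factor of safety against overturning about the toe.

5.48

K_a = tan²(45° − 37.4°/2) = 0.2443.
P_a = ½K_aγH² = 0.5×0.2443×109.9×10.7² = 1537 lb/ft, acting at H/3 = 3.567 ft above the base.
Overturning moment M_o = P_a × H/3 = 1537 × 3.567 = 5481.
Resisting moment M_r = W × 3.6 = 8346 × 3.6 = 30050.
FS_overturning = M_r/M_o = 30050/5481 = 5.482.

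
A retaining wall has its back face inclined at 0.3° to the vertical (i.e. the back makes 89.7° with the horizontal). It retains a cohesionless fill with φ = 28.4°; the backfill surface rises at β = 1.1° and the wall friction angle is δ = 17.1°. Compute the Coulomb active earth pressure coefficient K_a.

0.324

K_a = sin²(α+φ) / [sin²α · sin(α−δ) · (1 + √{sin(φ+δ)sin(φ−β) / (sin(α−δ)sin(α+β))})²].
With α = 89.7°, φ = 28.4°, δ = 17.1°, β = 1.1°: K_a = 0.3244.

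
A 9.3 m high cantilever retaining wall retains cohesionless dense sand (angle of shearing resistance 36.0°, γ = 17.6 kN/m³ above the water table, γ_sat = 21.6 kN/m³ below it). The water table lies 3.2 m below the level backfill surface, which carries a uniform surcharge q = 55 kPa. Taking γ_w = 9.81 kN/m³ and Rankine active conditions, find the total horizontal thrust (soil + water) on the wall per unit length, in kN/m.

485 kN/m

K_a = tan²(45° − φ/2) = 0.2596.
γ' = 21.6 − 9.81 = 11.79 kN/m³. h₂ = H − d_w = 6.1 m.
σ'_h: at surface K_a·q = 14.28; at WT K_a(q+γd_w) = 28.90; at base K_a(q+γd_w+γ'h₂) = 47.57 kPa.
P₁ = ½(14.28+28.90)×3.2 = 69.09; P₂ = ½(28.90+47.57)×6.1 = 233.2; P_w = ½γ_w h₂² = 182.5.
Total = 69.09+233.2+182.5 = 484.8 kN/m.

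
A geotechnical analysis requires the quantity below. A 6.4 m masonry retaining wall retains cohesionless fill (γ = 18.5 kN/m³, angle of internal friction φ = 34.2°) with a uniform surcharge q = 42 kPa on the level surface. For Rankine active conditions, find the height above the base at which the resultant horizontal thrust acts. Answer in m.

2.58 m

K_a = 0.2803.
Triangular part P₁ = ½K_aγH² = 106.2 at H/3 = 2.133 m; rectangular part P₂ = K_a q H = 75.36 at H/2 = 3.200 m.
ȳ = (P₁·2.133 + P₂·3.200)/(P₁+P₂) = 2.576 m.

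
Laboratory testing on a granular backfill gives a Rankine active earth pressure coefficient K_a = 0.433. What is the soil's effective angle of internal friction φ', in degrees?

K_a = tan²(45° − φ/2) ⇒ 45° − φ/2 = arctan(√0.433) = 33.35°.
φ = 2(45° − 33.35°) = 23.31°.

23.3°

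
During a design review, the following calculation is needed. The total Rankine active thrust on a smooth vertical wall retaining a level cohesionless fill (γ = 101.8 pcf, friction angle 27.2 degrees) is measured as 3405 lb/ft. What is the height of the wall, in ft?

13.4 ft

K_a = 0.3726. P_a = ½ K_a γ H² ⇒ H = √(2P_a/(K_a γ)).
H = √(2×3405/(0.3726×101.8)) = 13.40 ft.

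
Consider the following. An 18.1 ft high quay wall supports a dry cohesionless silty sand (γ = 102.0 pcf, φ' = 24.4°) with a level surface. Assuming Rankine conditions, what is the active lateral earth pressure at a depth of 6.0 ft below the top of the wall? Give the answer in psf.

254 psf

K_a = (1 − sin φ)/(1 + sin φ) = 0.4153.
σ_h = K_a γ z = 0.4153 × 102.0 × 6.0 = 254.2 psf.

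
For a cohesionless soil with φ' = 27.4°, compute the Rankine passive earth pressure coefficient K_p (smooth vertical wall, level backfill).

K_p = (1 + sin φ)/(1 − sin φ) = tan²(45° + 27.4°/2) = 2.705.

2.71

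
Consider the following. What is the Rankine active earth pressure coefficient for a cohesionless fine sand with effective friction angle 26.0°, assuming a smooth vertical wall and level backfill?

0.390

K_a = tan²(45° − φ/2) = tan²(32.00°) = 0.3905.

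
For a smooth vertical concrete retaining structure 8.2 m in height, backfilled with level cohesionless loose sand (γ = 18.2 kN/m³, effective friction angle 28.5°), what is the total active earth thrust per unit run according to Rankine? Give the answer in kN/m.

217 kN/m

K_a = tan²(45° − φ/2) = 0.3540.
P_a = ½ K_a γ H² = 0.5 × 0.3540 × 18.2 × 8.2² = 216.6 kN/m.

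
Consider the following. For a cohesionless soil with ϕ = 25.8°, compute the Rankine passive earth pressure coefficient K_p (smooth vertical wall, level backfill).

2.54

K_p = (1 + sin φ)/(1 − sin φ) = tan²(45° + 25.8°/2) = 2.541.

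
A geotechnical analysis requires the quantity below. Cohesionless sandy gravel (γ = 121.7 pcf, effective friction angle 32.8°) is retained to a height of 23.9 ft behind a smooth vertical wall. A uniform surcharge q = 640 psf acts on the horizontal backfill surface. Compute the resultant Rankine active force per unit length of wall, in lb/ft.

K_a = tan²(45° − φ/2) = 0.2973.
Soil triangle: ½ K_a γ H² = 0.5×0.2973×121.7×23.9² = 10330 lb/ft.
Surcharge rectangle: K_a q H = 0.2973×640×23.9 = 4547 lb/ft.
Total = 10330 + 4547 = 14880 lb/ft.

14900 lb/ft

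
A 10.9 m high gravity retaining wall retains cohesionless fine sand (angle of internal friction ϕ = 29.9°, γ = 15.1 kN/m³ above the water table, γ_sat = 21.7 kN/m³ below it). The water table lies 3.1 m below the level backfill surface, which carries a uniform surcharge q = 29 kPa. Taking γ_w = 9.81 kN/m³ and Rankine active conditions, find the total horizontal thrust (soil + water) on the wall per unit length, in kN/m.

K_a = tan²(45° − φ/2) = 0.3347.
γ' = 21.7 − 9.81 = 11.89 kN/m³. h₂ = H − d_w = 7.8 m.
σ'_h: at surface K_a·q = 9.706; at WT K_a(q+γd_w) = 25.37; at base K_a(q+γd_w+γ'h₂) = 56.41 kPa.
P₁ = ½(9.706+25.37)×3.1 = 54.37; P₂ = ½(25.37+56.41)×7.8 = 319.0; P_w = ½γ_w h₂² = 298.4.
Total = 54.37+319.0+298.4 = 671.7 kN/m.

672 kN/m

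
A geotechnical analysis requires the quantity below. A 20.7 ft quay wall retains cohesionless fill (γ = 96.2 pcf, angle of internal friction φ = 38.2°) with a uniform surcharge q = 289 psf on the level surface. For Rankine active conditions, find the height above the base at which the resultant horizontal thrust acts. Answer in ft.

K_a = 0.2358.
Triangular part P₁ = ½K_aγH² = 4860 at H/3 = 6.900 ft; rectangular part P₂ = K_a q H = 1411 at H/2 = 10.35 ft.
ȳ = (P₁·6.900 + P₂·10.35)/(P₁+P₂) = 7.676 ft.

7.68 ft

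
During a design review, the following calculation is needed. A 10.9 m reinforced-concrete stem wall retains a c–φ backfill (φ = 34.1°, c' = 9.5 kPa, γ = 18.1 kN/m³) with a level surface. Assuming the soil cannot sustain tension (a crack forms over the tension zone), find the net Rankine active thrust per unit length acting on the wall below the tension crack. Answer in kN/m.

K_a = 0.2815; √K_a = 0.5306.
Tension-crack depth z_c = 2c/(γ√K_a) = 2×9.5/(18.1×0.5306) = 1.978 m.
σ_a at base = K_a γ H − 2c√K_a = 0.2815×18.1×10.9 − 2×9.5×0.5306 = 45.46 kPa.
P_a = ½ × 45.46 × (H − z_c) = 0.5×45.46×8.922 = 202.8 kN/m.

203 kN/m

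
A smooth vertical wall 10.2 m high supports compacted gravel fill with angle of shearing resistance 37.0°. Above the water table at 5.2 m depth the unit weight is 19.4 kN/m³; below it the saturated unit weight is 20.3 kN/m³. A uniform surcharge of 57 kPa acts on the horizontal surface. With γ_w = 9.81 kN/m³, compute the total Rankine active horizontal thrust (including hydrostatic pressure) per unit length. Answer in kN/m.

K_a = tan²(45° − φ/2) = 0.2486.
γ' = 20.3 − 9.81 = 10.49 kN/m³. h₂ = H − d_w = 5.0 m.
σ'_h: at surface K_a·q = 14.17; at WT K_a(q+γd_w) = 39.25; at base K_a(q+γd_w+γ'h₂) = 52.28 kPa.
P₁ = ½(14.17+39.25)×5.2 = 138.9; P₂ = ½(39.25+52.28)×5.0 = 228.8; P_w = ½γ_w h₂² = 122.6.
Total = 138.9+228.8+122.6 = 490.3 kN/m.

490 kN/m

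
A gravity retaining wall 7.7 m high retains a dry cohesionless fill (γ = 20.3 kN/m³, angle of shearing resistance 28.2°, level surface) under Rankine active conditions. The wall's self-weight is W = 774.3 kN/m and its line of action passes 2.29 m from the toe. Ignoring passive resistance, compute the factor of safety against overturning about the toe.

3.20

K_a = tan²(45° − 28.2°/2) = 0.3582.
P_a = ½K_aγH² = 0.5×0.3582×20.3×7.7² = 215.6 kN/m, acting at H/3 = 2.567 m above the base.
Overturning moment M_o = P_a × H/3 = 215.6 × 2.567 = 553.3.
Resisting moment M_r = W × 2.29 = 774.3 × 2.29 = 1773.
FS_overturning = M_r/M_o = 1773/553.3 = 3.205.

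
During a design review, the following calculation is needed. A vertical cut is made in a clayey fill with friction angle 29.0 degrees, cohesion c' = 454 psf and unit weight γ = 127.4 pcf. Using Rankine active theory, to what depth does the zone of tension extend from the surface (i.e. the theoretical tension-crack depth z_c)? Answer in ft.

K_a = tan²(45° − 29.0°/2) = 0.3470; √K_a = 0.5890.
The active pressure is zero where K_a γ z = 2c√K_a, so z_c = 2c/(γ√K_a) = 2×454/(127.4×0.5890) = 12.10 ft.

12.1 ft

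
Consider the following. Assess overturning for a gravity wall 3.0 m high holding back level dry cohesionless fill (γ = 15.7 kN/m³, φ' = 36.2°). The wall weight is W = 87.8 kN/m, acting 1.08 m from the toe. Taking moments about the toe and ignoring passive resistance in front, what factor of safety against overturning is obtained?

K_a = tan²(45° − 36.2°/2) = 0.2574.
P_a = ½K_aγH² = 0.5×0.2574×15.7×3.0² = 18.18 kN/m, acting at H/3 = 1.000 m above the base.
Overturning moment M_o = P_a × H/3 = 18.18 × 1.000 = 18.18.
Resisting moment M_r = W × 1.08 = 87.8 × 1.08 = 94.82.
FS_overturning = M_r/M_o = 94.82/18.18 = 5.215.

5.21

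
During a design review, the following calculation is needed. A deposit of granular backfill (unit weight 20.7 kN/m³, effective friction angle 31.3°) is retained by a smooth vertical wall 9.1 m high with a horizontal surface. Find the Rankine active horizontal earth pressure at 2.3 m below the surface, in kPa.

K_a = (1 − sin φ)/(1 + sin φ) = 0.3162.
σ_h = K_a γ z = 0.3162 × 20.7 × 2.3 = 15.05 kPa.

15.1 kPa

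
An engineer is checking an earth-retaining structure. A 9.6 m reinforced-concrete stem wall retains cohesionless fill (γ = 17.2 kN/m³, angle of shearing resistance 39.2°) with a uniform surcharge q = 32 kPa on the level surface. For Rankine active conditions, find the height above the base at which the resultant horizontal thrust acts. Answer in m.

K_a = 0.2255.
Triangular part P₁ = ½K_aγH² = 178.7 at H/3 = 3.200 m; rectangular part P₂ = K_a q H = 69.26 at H/2 = 4.800 m.
ȳ = (P₁·3.200 + P₂·4.800)/(P₁+P₂) = 3.647 m.

3.65 m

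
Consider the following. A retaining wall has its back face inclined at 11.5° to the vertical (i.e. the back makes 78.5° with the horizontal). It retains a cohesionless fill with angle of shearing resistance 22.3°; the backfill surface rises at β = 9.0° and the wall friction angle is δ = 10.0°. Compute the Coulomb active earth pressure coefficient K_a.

0.581

K_a = sin²(α+φ) / [sin²α · sin(α−δ) · (1 + √{sin(φ+δ)sin(φ−β) / (sin(α−δ)sin(α+β))})²].
With α = 78.5°, φ = 22.3°, δ = 10.0°, β = 9.0°: K_a = 0.5808.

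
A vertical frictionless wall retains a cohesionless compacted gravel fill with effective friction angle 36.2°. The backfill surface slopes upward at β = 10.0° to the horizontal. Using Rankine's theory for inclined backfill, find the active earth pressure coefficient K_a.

K_a = cos β · (cos β − √(cos²β − cos²φ)) / (cos β + √(cos²β − cos²φ)).
cos β = 0.9848, cos φ = 0.8070, √(cos²β − cos²φ) = 0.5645.
K_a = 0.9848 × (0.9848 − 0.5645)/(0.9848 + 0.5645) = 0.2672.

0.267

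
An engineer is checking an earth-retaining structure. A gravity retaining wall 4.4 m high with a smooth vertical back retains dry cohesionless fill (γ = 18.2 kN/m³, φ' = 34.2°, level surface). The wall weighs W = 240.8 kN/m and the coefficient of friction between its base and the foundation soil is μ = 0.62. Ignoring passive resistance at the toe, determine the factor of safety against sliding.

3.02

K_a = tan²(45° − 34.2°/2) = 0.2803.
P_a = ½K_aγH² = 0.5×0.2803×18.2×4.4² = 49.39 kN/m, acting at H/3 = 1.467 m above the base.
FS_sliding = μW / P_a = 0.62×240.8 / 49.39 = 3.023.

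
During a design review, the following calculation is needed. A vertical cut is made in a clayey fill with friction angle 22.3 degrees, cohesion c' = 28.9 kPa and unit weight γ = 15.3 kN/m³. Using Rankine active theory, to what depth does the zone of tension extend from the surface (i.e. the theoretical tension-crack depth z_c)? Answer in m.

5.63 m

K_a = tan²(45° − 22.3°/2) = 0.4498; √K_a = 0.6707.
The active pressure is zero where K_a γ z = 2c√K_a, so z_c = 2c/(γ√K_a) = 2×28.9/(15.3×0.6707) = 5.633 m.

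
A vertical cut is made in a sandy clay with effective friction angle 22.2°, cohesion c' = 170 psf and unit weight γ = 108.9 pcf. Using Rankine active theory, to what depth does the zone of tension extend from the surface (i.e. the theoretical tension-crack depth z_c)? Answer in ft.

K_a = tan²(45° − 22.2°/2) = 0.4515; √K_a = 0.6720.
The active pressure is zero where K_a γ z = 2c√K_a, so z_c = 2c/(γ√K_a) = 2×170/(108.9×0.6720) = 4.646 ft.

4.65 ft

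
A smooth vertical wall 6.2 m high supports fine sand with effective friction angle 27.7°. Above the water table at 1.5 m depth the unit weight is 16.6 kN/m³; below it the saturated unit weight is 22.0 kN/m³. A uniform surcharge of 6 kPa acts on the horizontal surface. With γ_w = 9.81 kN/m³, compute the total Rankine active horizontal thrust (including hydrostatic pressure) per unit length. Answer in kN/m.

221 kN/m

K_a = tan²(45° − φ/2) = 0.3653.
γ' = 22.0 − 9.81 = 12.19 kN/m³. h₂ = H − d_w = 4.7 m.
σ'_h: at surface K_a·q = 2.192; at WT K_a(q+γd_w) = 11.29; at base K_a(q+γd_w+γ'h₂) = 32.22 kPa.
P₁ = ½(2.192+11.29)×1.5 = 10.11; P₂ = ½(11.29+32.22)×4.7 = 102.2; P_w = ½γ_w h₂² = 108.4.
Total = 10.11+102.2+108.4 = 220.7 kN/m.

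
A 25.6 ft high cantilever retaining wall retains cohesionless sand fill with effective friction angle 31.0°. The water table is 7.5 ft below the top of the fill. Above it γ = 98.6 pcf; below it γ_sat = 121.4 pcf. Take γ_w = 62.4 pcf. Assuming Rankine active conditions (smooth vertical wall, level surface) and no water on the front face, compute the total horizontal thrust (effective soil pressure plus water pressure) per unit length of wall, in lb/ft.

18500 lb/ft

K_a = tan²(45° − φ/2) = 0.3201.
γ' = 121.4 − 62.4 = 59.00 pcf. Depth below WT = 18.1 ft.
σ'_h at WT = K_a γ d_w = 236.7 psf; at base = 236.7 + K_a γ' × 18.1 = 578.5 psf.
P₁ (0–7.5 ft) = ½×236.7×7.5 = 887.7. P₂ (7.5–25.6 ft) = ½(236.7+578.5)×18.1 = 7378.
P_w = ½ γ_w h₂² = 0.5×62.4×18.1² = 10220. Total = 887.7+7378+10220 = 18490 lb/ft.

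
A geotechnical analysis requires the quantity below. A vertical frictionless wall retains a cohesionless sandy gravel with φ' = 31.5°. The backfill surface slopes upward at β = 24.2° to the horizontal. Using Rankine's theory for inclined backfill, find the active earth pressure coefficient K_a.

K_a = cos β · (cos β − √(cos²β − cos²φ)) / (cos β + √(cos²β − cos²φ)).
cos β = 0.9121, cos φ = 0.8526, √(cos²β − cos²φ) = 0.3240.
K_a = 0.9121 × (0.9121 − 0.3240)/(0.9121 + 0.3240) = 0.4340.

0.434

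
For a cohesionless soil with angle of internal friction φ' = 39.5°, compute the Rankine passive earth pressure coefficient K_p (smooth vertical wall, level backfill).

4.50

K_p = (1 + sin φ)/(1 − sin φ) = tan²(45° + 39.5°/2) = 4.496.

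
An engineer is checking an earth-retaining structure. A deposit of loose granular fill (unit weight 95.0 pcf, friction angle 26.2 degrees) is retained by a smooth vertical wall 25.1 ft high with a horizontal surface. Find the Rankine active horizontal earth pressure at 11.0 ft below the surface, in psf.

K_a = (1 − sin φ)/(1 + sin φ) = 0.3874.
σ_h = K_a γ z = 0.3874 × 95.0 × 11.0 = 404.9 psf.

405 psf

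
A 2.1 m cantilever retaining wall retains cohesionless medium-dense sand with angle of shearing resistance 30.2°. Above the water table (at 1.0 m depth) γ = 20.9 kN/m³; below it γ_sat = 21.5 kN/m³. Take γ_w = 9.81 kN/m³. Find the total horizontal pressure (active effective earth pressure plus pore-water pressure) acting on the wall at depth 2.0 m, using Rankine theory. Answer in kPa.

K_a = (1 − sin φ)/(1 + sin φ) = 0.3307.
γ' = 21.5 − 9.81 = 11.69 kN/m³.
Effective vertical stress at 2.0 m: σ'_v = 20.9×1.0 + 11.69×1.00 = 32.59 kPa.
σ'_h = K_a σ'_v = 0.3307 × 32.59 = 10.78 kPa; u = γ_w × 1.00 = 9.810 kPa.
Total σ_h = 10.78 + 9.810 = 20.59 kPa.

20.6 kPa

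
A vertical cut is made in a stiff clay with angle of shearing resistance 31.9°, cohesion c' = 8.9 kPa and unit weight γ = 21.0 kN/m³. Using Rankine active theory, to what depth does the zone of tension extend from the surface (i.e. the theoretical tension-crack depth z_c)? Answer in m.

1.53 m

K_a = tan²(45° − 31.9°/2) = 0.3085; √K_a = 0.5555.
The active pressure is zero where K_a γ z = 2c√K_a, so z_c = 2c/(γ√K_a) = 2×8.9/(21.0×0.5555) = 1.526 m.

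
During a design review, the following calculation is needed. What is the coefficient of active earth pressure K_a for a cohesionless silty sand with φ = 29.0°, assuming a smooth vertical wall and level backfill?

K_a = tan²(45° − φ/2) = tan²(30.50°) = 0.3470.

0.347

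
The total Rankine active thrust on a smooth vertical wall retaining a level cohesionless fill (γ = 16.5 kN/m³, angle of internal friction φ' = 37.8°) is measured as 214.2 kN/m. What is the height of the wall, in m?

10.4 m

K_a = 0.2400. P_a = ½ K_a γ H² ⇒ H = √(2P_a/(K_a γ)).
H = √(2×214.2/(0.2400×16.5)) = 10.40 m.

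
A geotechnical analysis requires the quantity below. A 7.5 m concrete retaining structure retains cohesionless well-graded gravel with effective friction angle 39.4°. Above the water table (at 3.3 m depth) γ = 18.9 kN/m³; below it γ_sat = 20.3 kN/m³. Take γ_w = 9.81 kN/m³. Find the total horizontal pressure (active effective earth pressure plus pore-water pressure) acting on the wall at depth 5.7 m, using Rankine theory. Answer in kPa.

K_a = (1 − sin φ)/(1 + sin φ) = 0.2234.
γ' = 20.3 − 9.81 = 10.49 kN/m³.
Effective vertical stress at 5.7 m: σ'_v = 18.9×3.3 + 10.49×2.40 = 87.55 kPa.
σ'_h = K_a σ'_v = 0.2234 × 87.55 = 19.56 kPa; u = γ_w × 2.40 = 23.54 kPa.
Total σ_h = 19.56 + 23.54 = 43.11 kPa.

43.1 kPa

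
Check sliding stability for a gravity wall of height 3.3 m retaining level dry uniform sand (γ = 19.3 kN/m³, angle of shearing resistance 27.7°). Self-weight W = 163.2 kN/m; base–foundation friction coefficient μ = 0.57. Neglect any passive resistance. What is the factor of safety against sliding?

2.42

K_a = tan²(45° − 27.7°/2) = 0.3653.
P_a = ½K_aγH² = 0.5×0.3653×19.3×3.3² = 38.39 kN/m, acting at H/3 = 1.100 m above the base.
FS_sliding = μW / P_a = 0.57×163.2 / 38.39 = 2.423.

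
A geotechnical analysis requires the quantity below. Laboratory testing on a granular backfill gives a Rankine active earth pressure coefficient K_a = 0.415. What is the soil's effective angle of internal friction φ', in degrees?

K_a = tan²(45° − φ/2) ⇒ 45° − φ/2 = arctan(√0.415) = 32.79°.
φ = 2(45° − 32.79°) = 24.42°.

24.4°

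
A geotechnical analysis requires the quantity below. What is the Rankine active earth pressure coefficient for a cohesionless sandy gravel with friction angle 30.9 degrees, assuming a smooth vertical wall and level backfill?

K_a = (1 − sin φ)/(1 + sin φ) = (1 − sin 30.9°)/(1 + sin 30.9°) = 0.3214.

0.321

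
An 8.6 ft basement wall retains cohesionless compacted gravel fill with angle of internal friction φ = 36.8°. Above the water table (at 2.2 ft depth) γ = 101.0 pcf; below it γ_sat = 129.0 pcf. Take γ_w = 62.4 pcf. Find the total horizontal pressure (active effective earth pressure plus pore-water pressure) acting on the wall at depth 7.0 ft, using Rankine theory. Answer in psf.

435 psf

K_a = (1 − sin φ)/(1 + sin φ) = 0.2508.
γ' = 129.0 − 62.4 = 66.60 pcf.
Effective vertical stress at 7.0 ft: σ'_v = 101.0×2.2 + 66.60×4.80 = 541.9 psf.
σ'_h = K_a σ'_v = 0.2508 × 541.9 = 135.9 psf; u = γ_w × 4.80 = 299.5 psf.
Total σ_h = 135.9 + 299.5 = 435.4 psf.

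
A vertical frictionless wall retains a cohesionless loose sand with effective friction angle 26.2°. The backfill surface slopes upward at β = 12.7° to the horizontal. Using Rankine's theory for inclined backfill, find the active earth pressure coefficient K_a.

K_a = cos β · (cos β − √(cos²β − cos²φ)) / (cos β + √(cos²β − cos²φ)).
cos β = 0.9755, cos φ = 0.8973, √(cos²β − cos²φ) = 0.3829.
K_a = 0.9755 × (0.9755 − 0.3829)/(0.9755 + 0.3829) = 0.4256.

0.426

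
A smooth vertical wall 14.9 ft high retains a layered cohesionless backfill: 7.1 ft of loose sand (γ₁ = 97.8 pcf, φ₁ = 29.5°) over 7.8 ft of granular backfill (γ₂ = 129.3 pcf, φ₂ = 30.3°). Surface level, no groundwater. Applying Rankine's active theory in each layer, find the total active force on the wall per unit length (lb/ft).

K_a1 = tan²(45°−29.5°/2) = 0.3401; K_a2 = tan²(45°−30.3°/2) = 0.3293.
Layer 1: σ at base = K_a1 γ₁ h₁ = 236.2 psf; P₁ = ½×236.2×7.1 = 838.4.
Layer 2: σ_v at top = γ₁h₁ = 694.4; σ_h top = K_a2×694.4 = 228.7; σ_h base = K_a2×(694.4+129.3×7.8) = 560.8.
P₂ = ½(228.7+560.8)×7.8 = 3079. Total P_a = 838.4+3079 = 3917 lb/ft.

3920 lb/ft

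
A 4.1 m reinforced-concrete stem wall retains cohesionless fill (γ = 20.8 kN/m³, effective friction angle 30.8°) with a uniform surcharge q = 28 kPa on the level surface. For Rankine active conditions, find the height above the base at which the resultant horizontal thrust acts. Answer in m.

K_a = 0.3227.
Triangular part P₁ = ½K_aγH² = 56.42 at H/3 = 1.367 m; rectangular part P₂ = K_a q H = 37.05 at H/2 = 2.050 m.
ȳ = (P₁·1.367 + P₂·2.050)/(P₁+P₂) = 1.638 m.

1.64 m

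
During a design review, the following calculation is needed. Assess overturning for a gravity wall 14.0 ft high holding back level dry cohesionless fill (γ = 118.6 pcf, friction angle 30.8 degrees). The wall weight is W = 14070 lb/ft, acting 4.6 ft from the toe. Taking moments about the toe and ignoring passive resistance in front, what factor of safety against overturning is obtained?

3.70

K_a = tan²(45° − 30.8°/2) = 0.3227.
P_a = ½K_aγH² = 0.5×0.3227×118.6×14.0² = 3751 lb/ft, acting at H/3 = 4.667 ft above the base.
Overturning moment M_o = P_a × H/3 = 3751 × 4.667 = 17500.
Resisting moment M_r = W × 4.6 = 14070 × 4.6 = 64720.
FS_overturning = M_r/M_o = 64720/17500 = 3.698.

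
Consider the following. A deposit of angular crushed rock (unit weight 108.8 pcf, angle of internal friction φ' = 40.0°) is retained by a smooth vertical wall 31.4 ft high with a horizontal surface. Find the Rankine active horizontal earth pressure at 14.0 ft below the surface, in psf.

K_a = (1 − sin φ)/(1 + sin φ) = 0.2174.
σ_h = K_a γ z = 0.2174 × 108.8 × 14.0 = 331.2 psf.

331 psf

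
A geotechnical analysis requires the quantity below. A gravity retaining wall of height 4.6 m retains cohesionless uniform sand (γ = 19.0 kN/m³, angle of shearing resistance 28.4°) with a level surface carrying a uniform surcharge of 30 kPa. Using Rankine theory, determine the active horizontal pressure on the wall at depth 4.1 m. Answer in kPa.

38.3 kPa

K_a = (1 − sin φ)/(1 + sin φ) = 0.3554.
σ_v = γz + q = 19.0 × 4.1 + 30 = 107.9 kPa.
σ_h = K_a σ_v = 0.3554 × 107.9 = 38.34 kPa.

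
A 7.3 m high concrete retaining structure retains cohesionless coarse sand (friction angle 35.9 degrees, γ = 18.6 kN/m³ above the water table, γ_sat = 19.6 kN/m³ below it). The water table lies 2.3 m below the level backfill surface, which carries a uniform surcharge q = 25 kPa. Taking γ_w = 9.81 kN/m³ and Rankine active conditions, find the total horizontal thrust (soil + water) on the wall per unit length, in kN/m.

K_a = tan²(45° − φ/2) = 0.2607.
γ' = 19.6 − 9.81 = 9.790 kN/m³. h₂ = H − d_w = 5.0 m.
σ'_h: at surface K_a·q = 6.518; at WT K_a(q+γd_w) = 17.67; at base K_a(q+γd_w+γ'h₂) = 30.44 kPa.
P₁ = ½(6.518+17.67)×2.3 = 27.82; P₂ = ½(17.67+30.44)×5.0 = 120.3; P_w = ½γ_w h₂² = 122.6.
Total = 27.82+120.3+122.6 = 270.7 kN/m.

271 kN/m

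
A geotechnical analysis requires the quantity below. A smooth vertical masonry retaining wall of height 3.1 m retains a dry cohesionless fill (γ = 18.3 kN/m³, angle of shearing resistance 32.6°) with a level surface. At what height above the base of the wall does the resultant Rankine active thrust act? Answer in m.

K_a = 0.2997.
The pressure distribution is triangular, so the resultant acts at H/3 above the base = 3.1/3 = 1.033 m.

1.03 m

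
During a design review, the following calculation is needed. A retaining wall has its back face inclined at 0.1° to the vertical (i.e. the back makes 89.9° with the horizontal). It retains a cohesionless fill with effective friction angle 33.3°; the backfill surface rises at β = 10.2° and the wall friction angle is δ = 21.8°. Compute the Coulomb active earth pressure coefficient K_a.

K_a = sin²(α+φ) / [sin²α · sin(α−δ) · (1 + √{sin(φ+δ)sin(φ−β) / (sin(α−δ)sin(α+β))})²].
With α = 89.9°, φ = 33.3°, δ = 21.8°, β = 10.2°: K_a = 0.2972.

0.297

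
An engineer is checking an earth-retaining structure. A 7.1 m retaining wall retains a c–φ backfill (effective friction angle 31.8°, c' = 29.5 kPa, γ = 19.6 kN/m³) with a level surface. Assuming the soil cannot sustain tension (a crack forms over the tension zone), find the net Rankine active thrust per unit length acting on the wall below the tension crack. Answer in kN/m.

8.69 kN/m

K_a = 0.3098; √K_a = 0.5566.
Tension-crack depth z_c = 2c/(γ√K_a) = 2×29.5/(19.6×0.5566) = 5.408 m.
σ_a at base = K_a γ H − 2c√K_a = 0.3098×19.6×7.1 − 2×29.5×0.5566 = 10.27 kPa.
P_a = ½ × 10.27 × (H − z_c) = 0.5×10.27×1.692 = 8.689 kN/m.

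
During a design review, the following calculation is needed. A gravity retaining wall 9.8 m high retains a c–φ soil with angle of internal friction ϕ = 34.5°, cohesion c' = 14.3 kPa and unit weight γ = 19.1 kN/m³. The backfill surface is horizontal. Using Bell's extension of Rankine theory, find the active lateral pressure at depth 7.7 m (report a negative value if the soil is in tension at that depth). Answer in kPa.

25.7 kPa

K_a = (1 − sin φ)/(1 + sin φ) = 0.2768.
σ_a = K_a γ z − 2c√K_a = 0.2768×19.1×7.7 − 2×14.3×0.5261 = 25.66 kPa.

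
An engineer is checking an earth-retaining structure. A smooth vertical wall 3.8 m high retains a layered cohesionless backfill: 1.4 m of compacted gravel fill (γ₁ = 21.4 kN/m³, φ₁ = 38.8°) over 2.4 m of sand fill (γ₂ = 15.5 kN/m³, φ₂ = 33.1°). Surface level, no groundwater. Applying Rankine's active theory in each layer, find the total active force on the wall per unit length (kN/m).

39.0 kN/m

K_a1 = tan²(45°−38.8°/2) = 0.2296; K_a2 = tan²(45°−33.1°/2) = 0.2936.
Layer 1: σ at base = K_a1 γ₁ h₁ = 6.877 kPa; P₁ = ½×6.877×1.4 = 4.814.
Layer 2: σ_v at top = γ₁h₁ = 29.96; σ_h top = K_a2×29.96 = 8.796; σ_h base = K_a2×(29.96+15.5×2.4) = 19.72.
P₂ = ½(8.796+19.72)×2.4 = 34.21. Total P_a = 4.814+34.21 = 39.03 kN/m.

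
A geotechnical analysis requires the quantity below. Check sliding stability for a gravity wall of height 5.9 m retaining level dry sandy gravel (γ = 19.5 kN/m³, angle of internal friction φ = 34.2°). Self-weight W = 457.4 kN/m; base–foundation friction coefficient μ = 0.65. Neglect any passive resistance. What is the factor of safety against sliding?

K_a = tan²(45° − 34.2°/2) = 0.2803.
P_a = ½K_aγH² = 0.5×0.2803×19.5×5.9² = 95.15 kN/m, acting at H/3 = 1.967 m above the base.
FS_sliding = μW / P_a = 0.65×457.4 / 95.15 = 3.125.

3.12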